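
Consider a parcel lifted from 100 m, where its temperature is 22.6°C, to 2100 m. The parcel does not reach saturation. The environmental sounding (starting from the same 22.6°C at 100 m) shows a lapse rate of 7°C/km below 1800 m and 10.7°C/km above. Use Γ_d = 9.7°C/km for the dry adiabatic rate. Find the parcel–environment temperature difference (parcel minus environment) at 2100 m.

Parcel:
  From 100 m to 2100 m (dry): cools by 9.7 × 2 = 19.4°C, giving 3.2°C.
Environment:
  From 100 m to 1800 m (environment, lower layer): cools by 7 × 1.7 = 11.9°C, giving 10.7°C.
  From 1800 m to 2100 m (environment, upper layer): cools by 10.7 × 0.3 = 3.21°C, giving 7.49°C.
T_parcel − T_env = 3.2 − 7.49 = -4.29°C

-4.29°C (parcel cooler than environment)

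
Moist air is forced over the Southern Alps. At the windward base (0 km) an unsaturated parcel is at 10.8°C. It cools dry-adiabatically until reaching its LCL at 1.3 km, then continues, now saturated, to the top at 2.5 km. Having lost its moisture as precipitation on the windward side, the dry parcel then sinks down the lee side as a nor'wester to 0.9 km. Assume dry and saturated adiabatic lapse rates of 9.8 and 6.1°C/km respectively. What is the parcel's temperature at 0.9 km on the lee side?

From 0 m to 1300 m (dry): cools by 9.8 × 1.3 = 12.74°C, giving -1.94°C.
From 1300 m to 2500 m (saturated): cools by 6.1 × 1.2 = 7.32°C, giving -9.26°C.
From 2500 m to 900 m (dry descent): warms by 9.8 × 1.6 = 15.68°C, giving 6.42°C.

6.42°C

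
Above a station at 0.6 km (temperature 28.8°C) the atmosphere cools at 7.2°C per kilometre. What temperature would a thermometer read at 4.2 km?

2.88°C

Environmental to 4200 m: -7.2 × 3.6 km = -25.92°C, so T = 2.88°C.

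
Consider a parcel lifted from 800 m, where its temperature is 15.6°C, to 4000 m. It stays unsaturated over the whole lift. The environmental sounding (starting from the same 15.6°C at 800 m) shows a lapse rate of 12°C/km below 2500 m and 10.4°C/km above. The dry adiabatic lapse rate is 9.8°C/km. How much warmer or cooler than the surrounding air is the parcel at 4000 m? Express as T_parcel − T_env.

+4.64°C (parcel warmer than environment)

Parcel:
  From 800 m to 4000 m (dry): cools by 9.8 × 3.2 = 31.36°C, giving -15.76°C.
Environment:
  From 800 m to 2500 m (environment, lower layer): cools by 12 × 1.7 = 20.4°C, giving -4.8°C.
  From 2500 m to 4000 m (environment, upper layer): cools by 10.4 × 1.5 = 15.6°C, giving -20.4°C.
T_parcel − T_env = -15.76 − (-20.4) = +4.64°C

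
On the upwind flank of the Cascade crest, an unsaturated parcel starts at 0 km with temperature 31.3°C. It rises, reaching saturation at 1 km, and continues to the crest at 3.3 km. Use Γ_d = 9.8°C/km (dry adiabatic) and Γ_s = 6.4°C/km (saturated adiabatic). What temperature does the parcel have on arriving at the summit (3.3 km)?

Dry to 1000 m: -9.8 × 1 km = -9.8°C, so T = 21.5°C.
Saturated to 3300 m: -6.4 × 2.3 km = -14.72°C, so T = 6.78°C.

6.78°C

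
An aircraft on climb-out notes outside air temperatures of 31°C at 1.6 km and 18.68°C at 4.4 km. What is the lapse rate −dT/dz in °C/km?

Γ = −ΔT/Δz = (31 − 18.68) / (4400 − 1600) m
  = 12.32°C / 2.8 km = 4.4°C/km

4.4°C/km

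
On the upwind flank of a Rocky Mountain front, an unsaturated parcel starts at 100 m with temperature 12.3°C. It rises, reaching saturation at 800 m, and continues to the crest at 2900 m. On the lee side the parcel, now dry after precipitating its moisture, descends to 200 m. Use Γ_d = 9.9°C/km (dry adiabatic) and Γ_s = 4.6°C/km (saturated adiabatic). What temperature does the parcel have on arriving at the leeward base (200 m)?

22.44°C

100 → 800 m (dry, 9.9°C/km): ΔT = -9.9 × 0.7 = -6.93°C → T = 5.37°C
800 → 2900 m (saturated, 4.6°C/km): ΔT = -4.6 × 2.1 = -9.66°C → T = -4.29°C
2900 → 200 m (dry descent, 9.9°C/km): ΔT = +9.9 × 2.7 = +26.73°C → T = 22.44°C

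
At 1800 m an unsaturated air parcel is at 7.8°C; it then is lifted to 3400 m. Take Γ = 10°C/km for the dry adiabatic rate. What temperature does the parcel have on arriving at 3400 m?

1800–3400 m, dry adiabatic: Δz = 1.6 km ⇒ ΔT = -16°C; T = -8.2°C

-8.2°C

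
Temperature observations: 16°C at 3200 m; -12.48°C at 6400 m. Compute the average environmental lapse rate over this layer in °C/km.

Γ = −ΔT/Δz = (16 − (-12.48)) / (6400 − 3200) m
  = 28.48°C / 3.2 km = 8.9°C/km

8.9°C/km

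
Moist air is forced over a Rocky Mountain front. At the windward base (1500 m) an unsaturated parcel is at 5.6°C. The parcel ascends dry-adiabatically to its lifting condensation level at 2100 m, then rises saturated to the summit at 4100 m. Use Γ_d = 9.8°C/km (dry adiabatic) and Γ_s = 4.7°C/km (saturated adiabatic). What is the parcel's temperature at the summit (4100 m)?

-9.68°C

1500–2100 m, dry: Δz = 0.6 km ⇒ ΔT = -5.88°C; T = -0.28°C
2100–4100 m, saturated: Δz = 2 km ⇒ ΔT = -9.4°C; T = -9.68°C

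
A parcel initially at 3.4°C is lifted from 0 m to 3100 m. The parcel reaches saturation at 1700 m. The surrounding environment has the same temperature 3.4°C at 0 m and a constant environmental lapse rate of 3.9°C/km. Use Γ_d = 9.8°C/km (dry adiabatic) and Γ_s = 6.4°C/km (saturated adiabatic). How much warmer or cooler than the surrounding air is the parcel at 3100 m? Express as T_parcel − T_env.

Parcel:
  From 0 m to 1700 m (dry): cools by 9.8 × 1.7 = 16.66°C, giving -13.26°C.
  From 1700 m to 3100 m (saturated): cools by 6.4 × 1.4 = 8.96°C, giving -22.22°C.
Environment:
  From 0 m to 3100 m (environment): cools by 3.9 × 3.1 = 12.09°C, giving -8.69°C.
T_parcel − T_env = -22.22 − (-8.69) = -13.53°C

-13.53°C (parcel cooler than environment)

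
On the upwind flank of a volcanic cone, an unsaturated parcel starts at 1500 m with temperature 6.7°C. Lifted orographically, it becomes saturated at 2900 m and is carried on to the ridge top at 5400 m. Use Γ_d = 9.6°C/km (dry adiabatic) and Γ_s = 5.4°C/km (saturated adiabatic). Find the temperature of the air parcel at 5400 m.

Dry to 2900 m: -9.6 × 1.4 km = -13.44°C, so T = -6.74°C.
Saturated to 5400 m: -5.4 × 2.5 km = -13.5°C, so T = -20.24°C.

-20.24°C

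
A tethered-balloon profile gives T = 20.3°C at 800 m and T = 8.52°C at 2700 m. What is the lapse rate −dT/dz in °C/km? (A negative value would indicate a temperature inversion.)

6.2°C/km

Γ = −ΔT/Δz = (20.3 − 8.52) / (2700 − 800) m
  = 11.78°C / 1.9 km = 6.2°C/km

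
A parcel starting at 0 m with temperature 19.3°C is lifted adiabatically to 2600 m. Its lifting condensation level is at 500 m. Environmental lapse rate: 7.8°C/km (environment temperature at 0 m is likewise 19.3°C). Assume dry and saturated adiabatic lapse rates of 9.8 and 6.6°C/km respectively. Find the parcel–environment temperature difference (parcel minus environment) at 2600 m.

+1.52°C (parcel warmer than environment)

Parcel:
  From 0 m to 500 m (dry): cools by 9.8 × 0.5 = 4.9°C, giving 14.4°C.
  From 500 m to 2600 m (saturated): cools by 6.6 × 2.1 = 13.86°C, giving 0.54°C.
Environment:
  From 0 m to 2600 m (environment): cools by 7.8 × 2.6 = 20.28°C, giving -0.98°C.
T_parcel − T_env = 0.54 − (-0.98) = +1.52°C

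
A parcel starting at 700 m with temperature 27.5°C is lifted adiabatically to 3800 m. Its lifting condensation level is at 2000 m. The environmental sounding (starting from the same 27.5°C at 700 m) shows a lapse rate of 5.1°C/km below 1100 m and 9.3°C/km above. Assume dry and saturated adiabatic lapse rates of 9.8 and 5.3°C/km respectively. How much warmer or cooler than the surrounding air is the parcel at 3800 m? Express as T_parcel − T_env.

+4.87°C (parcel warmer than environment)

Parcel:
  700 → 2000 m (dry, 9.8°C/km): ΔT = -9.8 × 1.3 = -12.74°C → T = 14.76°C
  2000 → 3800 m (saturated, 5.3°C/km): ΔT = -5.3 × 1.8 = -9.54°C → T = 5.22°C
Environment:
  700 → 1100 m (environment, lower layer, 5.1°C/km): ΔT = -5.1 × 0.4 = -2.04°C → T = 25.46°C
  1100 → 3800 m (environment, upper layer, 9.3°C/km): ΔT = -9.3 × 2.7 = -25.11°C → T = 0.35°C
T_parcel − T_env = 5.22 − 0.35 = +4.87°C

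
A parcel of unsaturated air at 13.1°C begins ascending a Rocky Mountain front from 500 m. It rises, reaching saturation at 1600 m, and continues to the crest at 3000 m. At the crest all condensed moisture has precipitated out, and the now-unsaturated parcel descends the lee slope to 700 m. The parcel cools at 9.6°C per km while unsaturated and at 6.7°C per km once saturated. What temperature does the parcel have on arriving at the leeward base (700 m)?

15.24°C

500–1600 m, dry: Δz = 1.1 km ⇒ ΔT = -10.56°C; T = 2.54°C
1600–3000 m, saturated: Δz = 1.4 km ⇒ ΔT = -9.38°C; T = -6.84°C
3000–700 m, dry descent: Δz = 2.3 km ⇒ ΔT = +22.08°C; T = 15.24°C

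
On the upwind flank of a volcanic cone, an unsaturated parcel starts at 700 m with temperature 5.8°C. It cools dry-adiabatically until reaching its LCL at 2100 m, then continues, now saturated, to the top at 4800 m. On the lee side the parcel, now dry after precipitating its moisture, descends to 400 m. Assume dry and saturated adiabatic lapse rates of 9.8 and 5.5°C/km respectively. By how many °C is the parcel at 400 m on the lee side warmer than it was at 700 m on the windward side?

+14.55°C

From 700 m to 2100 m (dry): cools by 9.8 × 1.4 = 13.72°C, giving -7.92°C.
From 2100 m to 4800 m (saturated): cools by 5.5 × 2.7 = 14.85°C, giving -22.77°C.
From 4800 m to 400 m (dry descent): warms by 9.8 × 4.4 = 43.12°C, giving 20.35°C.
Net change vs windward start: 20.35 − 5.8 = +14.55°C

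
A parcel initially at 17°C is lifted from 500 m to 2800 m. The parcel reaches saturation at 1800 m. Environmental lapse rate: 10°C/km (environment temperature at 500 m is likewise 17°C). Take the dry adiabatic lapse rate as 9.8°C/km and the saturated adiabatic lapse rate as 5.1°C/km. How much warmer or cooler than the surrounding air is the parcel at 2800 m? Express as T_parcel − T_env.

+5.16°C (parcel warmer than environment)

Parcel:
  Dry to 1800 m: -9.8 × 1.3 km = -12.74°C, so T = 4.26°C.
  Saturated to 2800 m: -5.1 × 1 km = -5.1°C, so T = -0.84°C.
Environment:
  Environment to 2800 m: -10 × 2.3 km = -23°C, so T = -6°C.
T_parcel − T_env = -0.84 − (-6) = +5.16°C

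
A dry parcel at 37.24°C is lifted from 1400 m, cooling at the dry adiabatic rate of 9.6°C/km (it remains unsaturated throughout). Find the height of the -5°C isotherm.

5800 m

Height above start = (37.24 − (-5)) / 9.6 = 4.4 km
Altitude = 1400 m + 4400 m = 5800 m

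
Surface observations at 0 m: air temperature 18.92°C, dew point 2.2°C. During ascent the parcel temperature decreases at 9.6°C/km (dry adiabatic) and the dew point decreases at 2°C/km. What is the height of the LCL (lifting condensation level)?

2200 m

T and T_d converge at 9.6 − 2 = 7.6°C per km
Height above start = (18.92 − 2.2) / 7.6 = 2.2 km
LCL altitude = 0 m + 2200 m = 2200 m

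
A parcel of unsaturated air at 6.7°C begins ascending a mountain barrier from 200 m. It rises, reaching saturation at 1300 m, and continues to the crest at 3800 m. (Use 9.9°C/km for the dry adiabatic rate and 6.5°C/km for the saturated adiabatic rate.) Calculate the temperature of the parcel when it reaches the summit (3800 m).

-20.44°C

Dry to 1300 m: -9.9 × 1.1 km = -10.89°C, so T = -4.19°C.
Saturated to 3800 m: -6.5 × 2.5 km = -16.25°C, so T = -20.44°C.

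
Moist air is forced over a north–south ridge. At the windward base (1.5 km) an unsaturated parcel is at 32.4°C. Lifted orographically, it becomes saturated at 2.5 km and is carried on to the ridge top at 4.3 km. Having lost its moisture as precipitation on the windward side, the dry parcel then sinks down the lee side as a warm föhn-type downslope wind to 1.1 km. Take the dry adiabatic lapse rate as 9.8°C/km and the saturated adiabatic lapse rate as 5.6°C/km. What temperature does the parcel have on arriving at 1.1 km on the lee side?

From 1500 m to 2500 m (dry): cools by 9.8 × 1 = 9.8°C, giving 22.6°C.
From 2500 m to 4300 m (saturated): cools by 5.6 × 1.8 = 10.08°C, giving 12.52°C.
From 4300 m to 1100 m (dry descent): warms by 9.8 × 3.2 = 31.36°C, giving 43.88°C.

43.88°C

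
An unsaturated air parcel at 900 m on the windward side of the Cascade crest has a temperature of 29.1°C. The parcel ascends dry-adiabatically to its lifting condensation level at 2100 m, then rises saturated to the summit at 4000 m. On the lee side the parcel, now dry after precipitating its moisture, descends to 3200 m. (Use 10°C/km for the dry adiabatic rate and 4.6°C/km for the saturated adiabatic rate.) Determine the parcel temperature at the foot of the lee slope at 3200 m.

From 900 m to 2100 m (dry): cools by 10 × 1.2 = 12°C, giving 17.1°C.
From 2100 m to 4000 m (saturated): cools by 4.6 × 1.9 = 8.74°C, giving 8.36°C.
From 4000 m to 3200 m (dry descent): warms by 10 × 0.8 = 8°C, giving 16.36°C.

16.36°C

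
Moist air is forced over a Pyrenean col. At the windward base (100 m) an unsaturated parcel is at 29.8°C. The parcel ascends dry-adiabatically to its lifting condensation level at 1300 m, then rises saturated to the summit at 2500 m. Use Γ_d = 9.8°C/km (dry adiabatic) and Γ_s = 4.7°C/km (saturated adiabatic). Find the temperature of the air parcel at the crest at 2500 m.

12.4°C

100–1300 m, dry: Δz = 1.2 km ⇒ ΔT = -11.76°C; T = 18.04°C
1300–2500 m, saturated: Δz = 1.2 km ⇒ ΔT = -5.64°C; T = 12.4°C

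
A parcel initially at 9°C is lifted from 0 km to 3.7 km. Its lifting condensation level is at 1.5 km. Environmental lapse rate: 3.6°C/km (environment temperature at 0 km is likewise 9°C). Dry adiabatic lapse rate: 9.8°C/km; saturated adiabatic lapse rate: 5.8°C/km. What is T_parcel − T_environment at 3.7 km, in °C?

Parcel:
  Dry to 1500 m: -9.8 × 1.5 km = -14.7°C, so T = -5.7°C.
  Saturated to 3700 m: -5.8 × 2.2 km = -12.76°C, so T = -18.46°C.
Environment:
  Environment to 3700 m: -3.6 × 3.7 km = -13.32°C, so T = -4.32°C.
T_parcel − T_env = -18.46 − (-4.32) = -14.14°C

-14.14°C (parcel cooler than environment)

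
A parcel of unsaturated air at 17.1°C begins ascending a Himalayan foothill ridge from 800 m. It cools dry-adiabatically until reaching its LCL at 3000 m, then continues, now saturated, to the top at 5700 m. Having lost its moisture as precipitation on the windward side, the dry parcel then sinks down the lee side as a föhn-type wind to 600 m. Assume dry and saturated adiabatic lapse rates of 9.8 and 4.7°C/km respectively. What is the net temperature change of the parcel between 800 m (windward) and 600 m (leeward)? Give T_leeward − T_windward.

Dry to 3000 m: -9.8 × 2.2 km = -21.56°C, so T = -4.46°C.
Saturated to 5700 m: -4.7 × 2.7 km = -12.69°C, so T = -17.15°C.
Dry descent to 600 m: +9.8 × 5.1 km = +49.98°C, so T = 32.83°C.
Net change vs windward start: 32.83 − 17.1 = +15.73°C

+15.73°C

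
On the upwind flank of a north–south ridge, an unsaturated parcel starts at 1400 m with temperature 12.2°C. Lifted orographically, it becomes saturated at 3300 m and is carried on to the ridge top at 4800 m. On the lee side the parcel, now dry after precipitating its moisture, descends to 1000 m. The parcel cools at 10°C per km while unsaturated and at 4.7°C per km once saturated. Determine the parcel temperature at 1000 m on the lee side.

24.15°C

From 1400 m to 3300 m (dry): cools by 10 × 1.9 = 19°C, giving -6.8°C.
From 3300 m to 4800 m (saturated): cools by 4.7 × 1.5 = 7.05°C, giving -13.85°C.
From 4800 m to 1000 m (dry descent): warms by 10 × 3.8 = 38°C, giving 24.15°C.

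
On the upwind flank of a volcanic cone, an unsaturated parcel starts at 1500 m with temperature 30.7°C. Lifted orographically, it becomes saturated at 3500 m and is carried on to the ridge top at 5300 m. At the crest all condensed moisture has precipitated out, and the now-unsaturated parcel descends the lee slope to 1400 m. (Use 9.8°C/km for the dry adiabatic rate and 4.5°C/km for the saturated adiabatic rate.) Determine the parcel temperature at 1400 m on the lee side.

41.22°C

1500 → 3500 m (dry, 9.8°C/km): ΔT = -9.8 × 2 = -19.6°C → T = 11.1°C
3500 → 5300 m (saturated, 4.5°C/km): ΔT = -4.5 × 1.8 = -8.1°C → T = 3°C
5300 → 1400 m (dry descent, 9.8°C/km): ΔT = +9.8 × 3.9 = +38.22°C → T = 41.22°C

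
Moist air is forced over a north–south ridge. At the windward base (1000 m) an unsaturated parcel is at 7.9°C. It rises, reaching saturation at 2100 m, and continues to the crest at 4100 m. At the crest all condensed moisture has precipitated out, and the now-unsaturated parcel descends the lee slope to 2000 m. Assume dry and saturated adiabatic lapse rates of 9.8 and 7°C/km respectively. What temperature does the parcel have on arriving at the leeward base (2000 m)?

3.7°C

Dry to 2100 m: -9.8 × 1.1 km = -10.78°C, so T = -2.88°C.
Saturated to 4100 m: -7 × 2 km = -14°C, so T = -16.88°C.
Dry descent to 2000 m: +9.8 × 2.1 km = +20.58°C, so T = 3.7°C.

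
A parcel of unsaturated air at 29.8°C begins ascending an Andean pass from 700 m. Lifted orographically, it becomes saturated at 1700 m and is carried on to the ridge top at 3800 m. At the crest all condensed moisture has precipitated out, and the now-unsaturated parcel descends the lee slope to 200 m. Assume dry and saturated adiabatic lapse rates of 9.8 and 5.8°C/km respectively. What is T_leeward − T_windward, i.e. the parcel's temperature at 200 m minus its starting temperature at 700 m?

+13.3°C

700–1700 m, dry: Δz = 1 km ⇒ ΔT = -9.8°C; T = 20°C
1700–3800 m, saturated: Δz = 2.1 km ⇒ ΔT = -12.18°C; T = 7.82°C
3800–200 m, dry descent: Δz = 3.6 km ⇒ ΔT = +35.28°C; T = 43.1°C
Net change vs windward start: 43.1 − 29.8 = +13.3°C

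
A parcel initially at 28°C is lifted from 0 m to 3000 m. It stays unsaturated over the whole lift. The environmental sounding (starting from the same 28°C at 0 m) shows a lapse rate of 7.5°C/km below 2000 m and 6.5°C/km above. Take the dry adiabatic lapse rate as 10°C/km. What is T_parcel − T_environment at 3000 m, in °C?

Parcel:
  0–3000 m, dry: Δz = 3 km ⇒ ΔT = -30°C; T = -2°C
Environment:
  0–2000 m, environment, lower layer: Δz = 2 km ⇒ ΔT = -15°C; T = 13°C
  2000–3000 m, environment, upper layer: Δz = 1 km ⇒ ΔT = -6.5°C; T = 6.5°C
T_parcel − T_env = -2 − 6.5 = -8.5°C

-8.5°C (parcel cooler than environment)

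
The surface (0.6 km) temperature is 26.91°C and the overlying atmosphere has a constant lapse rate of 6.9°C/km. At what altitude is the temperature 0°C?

Height above start = (26.91 − 0) / 6.9 = 3.9 km
Altitude = 600 m + 3900 m = 4500 m

4.5 km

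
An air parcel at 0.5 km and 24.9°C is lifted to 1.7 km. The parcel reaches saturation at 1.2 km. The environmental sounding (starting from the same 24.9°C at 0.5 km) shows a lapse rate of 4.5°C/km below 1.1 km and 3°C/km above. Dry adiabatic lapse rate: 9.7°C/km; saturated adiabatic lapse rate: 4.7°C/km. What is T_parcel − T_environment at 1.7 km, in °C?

-4.64°C (parcel cooler than environment)

Parcel:
  500–1200 m, dry: Δz = 0.7 km ⇒ ΔT = -6.79°C; T = 18.11°C
  1200–1700 m, saturated: Δz = 0.5 km ⇒ ΔT = -2.35°C; T = 15.76°C
Environment:
  500–1100 m, environment, lower layer: Δz = 0.6 km ⇒ ΔT = -2.7°C; T = 22.2°C
  1100–1700 m, environment, upper layer: Δz = 0.6 km ⇒ ΔT = -1.8°C; T = 20.4°C
T_parcel − T_env = 15.76 − 20.4 = -4.64°C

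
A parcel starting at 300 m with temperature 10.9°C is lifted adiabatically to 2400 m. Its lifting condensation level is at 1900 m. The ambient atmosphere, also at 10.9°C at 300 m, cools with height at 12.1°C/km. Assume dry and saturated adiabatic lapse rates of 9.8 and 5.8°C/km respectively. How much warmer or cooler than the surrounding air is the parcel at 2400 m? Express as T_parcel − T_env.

Parcel:
  Dry to 1900 m: -9.8 × 1.6 km = -15.68°C, so T = -4.78°C.
  Saturated to 2400 m: -5.8 × 0.5 km = -2.9°C, so T = -7.68°C.
Environment:
  Environment to 2400 m: -12.1 × 2.1 km = -25.41°C, so T = -14.51°C.
T_parcel − T_env = -7.68 − (-14.51) = +6.83°C

+6.83°C (parcel warmer than environment)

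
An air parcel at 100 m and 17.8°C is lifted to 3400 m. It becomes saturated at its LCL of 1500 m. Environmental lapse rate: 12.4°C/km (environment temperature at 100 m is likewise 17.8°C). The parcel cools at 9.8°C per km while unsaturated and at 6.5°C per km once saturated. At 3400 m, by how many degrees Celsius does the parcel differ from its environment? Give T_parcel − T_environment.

Parcel:
  Dry to 1500 m: -9.8 × 1.4 km = -13.72°C, so T = 4.08°C.
  Saturated to 3400 m: -6.5 × 1.9 km = -12.35°C, so T = -8.27°C.
Environment:
  Environment to 3400 m: -12.4 × 3.3 km = -40.92°C, so T = -23.12°C.
T_parcel − T_env = -8.27 − (-23.12) = +14.85°C

+14.85°C (parcel warmer than environment)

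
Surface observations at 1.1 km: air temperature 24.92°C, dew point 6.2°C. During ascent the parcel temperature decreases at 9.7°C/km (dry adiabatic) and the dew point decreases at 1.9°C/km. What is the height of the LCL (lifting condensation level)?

T and T_d converge at 9.7 − 1.9 = 7.8°C per km
Height above start = (24.92 − 6.2) / 7.8 = 2.4 km
LCL altitude = 1100 m + 2400 m = 3500 m

3.5 km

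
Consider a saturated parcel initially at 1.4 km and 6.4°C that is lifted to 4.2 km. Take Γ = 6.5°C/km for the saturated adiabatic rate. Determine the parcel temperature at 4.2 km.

-11.8°C

From 1400 m to 4200 m (saturated adiabatic): cools by 6.5 × 2.8 = 18.2°C, giving -11.8°C.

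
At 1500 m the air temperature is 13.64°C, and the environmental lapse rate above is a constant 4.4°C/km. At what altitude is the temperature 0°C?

4600 m

Height above start = (13.64 − 0) / 4.4 = 3.1 km
Altitude = 1500 m + 3100 m = 4600 m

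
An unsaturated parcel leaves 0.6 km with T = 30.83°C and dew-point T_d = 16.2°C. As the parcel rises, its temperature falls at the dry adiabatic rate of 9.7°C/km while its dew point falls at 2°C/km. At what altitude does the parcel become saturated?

T and T_d converge at 9.7 − 2 = 7.7°C per km
Height above start = (30.83 − 16.2) / 7.7 = 1.9 km
LCL altitude = 600 m + 1900 m = 2500 m

2.5 km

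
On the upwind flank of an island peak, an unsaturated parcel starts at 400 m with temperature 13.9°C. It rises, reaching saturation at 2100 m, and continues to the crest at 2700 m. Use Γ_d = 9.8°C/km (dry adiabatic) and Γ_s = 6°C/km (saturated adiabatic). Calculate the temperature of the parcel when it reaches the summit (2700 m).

-6.36°C

400–2100 m, dry: Δz = 1.7 km ⇒ ΔT = -16.66°C; T = -2.76°C
2100–2700 m, saturated: Δz = 0.6 km ⇒ ΔT = -3.6°C; T = -6.36°C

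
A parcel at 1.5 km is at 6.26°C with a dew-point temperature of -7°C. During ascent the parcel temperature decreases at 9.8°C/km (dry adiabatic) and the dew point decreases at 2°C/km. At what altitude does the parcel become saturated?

3.2 km

T and T_d converge at 9.8 − 2 = 7.8°C per km
Height above start = (6.26 − (-7)) / 7.8 = 1.7 km
LCL altitude = 1500 m + 1700 m = 3200 m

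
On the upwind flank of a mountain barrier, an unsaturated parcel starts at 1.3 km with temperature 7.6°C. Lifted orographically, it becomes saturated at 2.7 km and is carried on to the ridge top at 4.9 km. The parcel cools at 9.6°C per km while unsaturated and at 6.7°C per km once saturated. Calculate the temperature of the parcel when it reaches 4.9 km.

From 1300 m to 2700 m (dry): cools by 9.6 × 1.4 = 13.44°C, giving -5.84°C.
From 2700 m to 4900 m (saturated): cools by 6.7 × 2.2 = 14.74°C, giving -20.58°C.

-20.58°C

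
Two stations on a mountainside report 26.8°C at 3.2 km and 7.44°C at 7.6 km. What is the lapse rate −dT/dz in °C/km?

Γ = −ΔT/Δz = (26.8 − 7.44) / (7600 − 3200) m
  = 19.36°C / 4.4 km = 4.4°C/km

4.4°C/km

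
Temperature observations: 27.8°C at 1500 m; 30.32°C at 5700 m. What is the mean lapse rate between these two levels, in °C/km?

Γ = −ΔT/Δz = (27.8 − 30.32) / (5700 − 1500) m
  = -2.52°C / 4.2 km = -0.6°C/km

-0.6°C/km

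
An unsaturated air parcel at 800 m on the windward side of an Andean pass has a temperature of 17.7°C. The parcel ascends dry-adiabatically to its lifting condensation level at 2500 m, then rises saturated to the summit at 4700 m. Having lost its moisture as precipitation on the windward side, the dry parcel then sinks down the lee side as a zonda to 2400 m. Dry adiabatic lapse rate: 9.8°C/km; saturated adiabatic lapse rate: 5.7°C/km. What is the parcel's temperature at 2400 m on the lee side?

From 800 m to 2500 m (dry): cools by 9.8 × 1.7 = 16.66°C, giving 1.04°C.
From 2500 m to 4700 m (saturated): cools by 5.7 × 2.2 = 12.54°C, giving -11.5°C.
From 4700 m to 2400 m (dry descent): warms by 9.8 × 2.3 = 22.54°C, giving 11.04°C.

11.04°C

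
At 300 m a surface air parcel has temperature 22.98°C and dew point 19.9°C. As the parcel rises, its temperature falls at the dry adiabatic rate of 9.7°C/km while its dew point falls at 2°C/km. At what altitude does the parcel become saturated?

700 m

T and T_d converge at 9.7 − 2 = 7.7°C per km
Height above start = (22.98 − 19.9) / 7.7 = 0.4 km
LCL altitude = 300 m + 400 m = 700 m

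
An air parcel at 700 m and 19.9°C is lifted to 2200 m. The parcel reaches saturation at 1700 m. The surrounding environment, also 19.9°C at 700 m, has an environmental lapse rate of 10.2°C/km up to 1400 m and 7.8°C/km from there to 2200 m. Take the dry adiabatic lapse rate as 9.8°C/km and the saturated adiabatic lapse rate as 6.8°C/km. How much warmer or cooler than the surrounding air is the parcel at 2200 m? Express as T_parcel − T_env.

+0.18°C (parcel warmer than environment)

Parcel:
  From 700 m to 1700 m (dry): cools by 9.8 × 1 = 9.8°C, giving 10.1°C.
  From 1700 m to 2200 m (saturated): cools by 6.8 × 0.5 = 3.4°C, giving 6.7°C.
Environment:
  From 700 m to 1400 m (environment, lower layer): cools by 10.2 × 0.7 = 7.14°C, giving 12.76°C.
  From 1400 m to 2200 m (environment, upper layer): cools by 7.8 × 0.8 = 6.24°C, giving 6.52°C.
T_parcel − T_env = 6.7 − 6.52 = +0.18°C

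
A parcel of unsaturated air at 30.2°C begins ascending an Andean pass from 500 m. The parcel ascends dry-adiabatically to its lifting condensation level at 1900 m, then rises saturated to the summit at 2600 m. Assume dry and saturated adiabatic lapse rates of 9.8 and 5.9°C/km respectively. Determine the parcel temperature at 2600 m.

12.35°C

500 → 1900 m (dry, 9.8°C/km): ΔT = -9.8 × 1.4 = -13.72°C → T = 16.48°C
1900 → 2600 m (saturated, 5.9°C/km): ΔT = -5.9 × 0.7 = -4.13°C → T = 12.35°C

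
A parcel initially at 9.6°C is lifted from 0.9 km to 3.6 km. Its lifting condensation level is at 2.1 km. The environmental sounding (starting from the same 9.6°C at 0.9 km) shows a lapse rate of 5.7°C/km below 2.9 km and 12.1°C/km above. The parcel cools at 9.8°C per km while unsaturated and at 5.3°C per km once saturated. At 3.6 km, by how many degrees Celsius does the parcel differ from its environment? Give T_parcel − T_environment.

+0.16°C (parcel warmer than environment)

Parcel:
  From 900 m to 2100 m (dry): cools by 9.8 × 1.2 = 11.76°C, giving -2.16°C.
  From 2100 m to 3600 m (saturated): cools by 5.3 × 1.5 = 7.95°C, giving -10.11°C.
Environment:
  From 900 m to 2900 m (environment, lower layer): cools by 5.7 × 2 = 11.4°C, giving -1.8°C.
  From 2900 m to 3600 m (environment, upper layer): cools by 12.1 × 0.7 = 8.47°C, giving -10.27°C.
T_parcel − T_env = -10.11 − (-10.27) = +0.16°C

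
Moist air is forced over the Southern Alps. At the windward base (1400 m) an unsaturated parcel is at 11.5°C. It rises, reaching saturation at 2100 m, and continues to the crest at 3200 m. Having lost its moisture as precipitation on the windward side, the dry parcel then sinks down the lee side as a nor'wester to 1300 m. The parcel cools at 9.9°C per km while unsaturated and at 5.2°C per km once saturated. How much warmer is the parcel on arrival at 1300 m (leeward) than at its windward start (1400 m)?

Dry to 2100 m: -9.9 × 0.7 km = -6.93°C, so T = 4.57°C.
Saturated to 3200 m: -5.2 × 1.1 km = -5.72°C, so T = -1.15°C.
Dry descent to 1300 m: +9.9 × 1.9 km = +18.81°C, so T = 17.66°C.
Net change vs windward start: 17.66 − 11.5 = +6.16°C

+6.16°C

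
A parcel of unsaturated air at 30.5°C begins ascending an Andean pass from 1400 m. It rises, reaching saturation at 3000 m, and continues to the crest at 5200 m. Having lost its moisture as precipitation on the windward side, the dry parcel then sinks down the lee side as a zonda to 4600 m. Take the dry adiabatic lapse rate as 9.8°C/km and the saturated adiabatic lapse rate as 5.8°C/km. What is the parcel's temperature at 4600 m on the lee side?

From 1400 m to 3000 m (dry): cools by 9.8 × 1.6 = 15.68°C, giving 14.82°C.
From 3000 m to 5200 m (saturated): cools by 5.8 × 2.2 = 12.76°C, giving 2.06°C.
From 5200 m to 4600 m (dry descent): warms by 9.8 × 0.6 = 5.88°C, giving 7.94°C.

7.94°C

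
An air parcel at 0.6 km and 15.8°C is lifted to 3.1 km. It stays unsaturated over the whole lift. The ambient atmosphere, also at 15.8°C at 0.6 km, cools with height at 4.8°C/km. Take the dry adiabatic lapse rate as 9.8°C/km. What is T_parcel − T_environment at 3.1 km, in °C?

Parcel:
  Dry to 3100 m: -9.8 × 2.5 km = -24.5°C, so T = -8.7°C.
Environment:
  Environment to 3100 m: -4.8 × 2.5 km = -12°C, so T = 3.8°C.
T_parcel − T_env = -8.7 − 3.8 = -12.5°C

-12.5°C (parcel cooler than environment)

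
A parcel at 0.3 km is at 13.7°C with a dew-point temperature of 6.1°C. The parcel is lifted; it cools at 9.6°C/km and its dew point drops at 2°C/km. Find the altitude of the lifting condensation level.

T and T_d converge at 9.6 − 2 = 7.6°C per km
Height above start = (13.7 − 6.1) / 7.6 = 1 km
LCL altitude = 300 m + 1000 m = 1300 m

1.3 km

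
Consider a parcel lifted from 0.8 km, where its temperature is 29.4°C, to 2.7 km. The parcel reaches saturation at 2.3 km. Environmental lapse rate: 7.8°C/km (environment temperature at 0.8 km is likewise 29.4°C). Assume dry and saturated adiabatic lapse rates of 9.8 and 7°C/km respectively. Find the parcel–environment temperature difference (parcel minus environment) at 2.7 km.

Parcel:
  Dry to 2300 m: -9.8 × 1.5 km = -14.7°C, so T = 14.7°C.
  Saturated to 2700 m: -7 × 0.4 km = -2.8°C, so T = 11.9°C.
Environment:
  Environment to 2700 m: -7.8 × 1.9 km = -14.82°C, so T = 14.58°C.
T_parcel − T_env = 11.9 − 14.58 = -2.68°C

-2.68°C (parcel cooler than environment)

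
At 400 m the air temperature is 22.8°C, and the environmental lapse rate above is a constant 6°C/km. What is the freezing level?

4200 m

Height above start = (22.8 − 0) / 6 = 3.8 km
Altitude = 400 m + 3800 m = 4200 m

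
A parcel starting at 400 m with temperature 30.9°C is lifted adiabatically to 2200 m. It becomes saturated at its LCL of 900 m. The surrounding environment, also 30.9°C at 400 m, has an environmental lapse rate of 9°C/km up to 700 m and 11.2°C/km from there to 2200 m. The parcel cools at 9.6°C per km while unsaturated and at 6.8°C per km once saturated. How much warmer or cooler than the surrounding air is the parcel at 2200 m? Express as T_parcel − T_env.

+5.86°C (parcel warmer than environment)

Parcel:
  400 → 900 m (dry, 9.6°C/km): ΔT = -9.6 × 0.5 = -4.8°C → T = 26.1°C
  900 → 2200 m (saturated, 6.8°C/km): ΔT = -6.8 × 1.3 = -8.84°C → T = 17.26°C
Environment:
  400 → 700 m (environment, lower layer, 9°C/km): ΔT = -9 × 0.3 = -2.7°C → T = 28.2°C
  700 → 2200 m (environment, upper layer, 11.2°C/km): ΔT = -11.2 × 1.5 = -16.8°C → T = 11.4°C
T_parcel − T_env = 17.26 − 11.4 = +5.86°C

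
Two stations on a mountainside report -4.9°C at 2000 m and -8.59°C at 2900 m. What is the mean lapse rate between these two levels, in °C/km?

Γ = −ΔT/Δz = (-4.9 − (-8.59)) / (2900 − 2000) m
  = 3.69°C / 0.9 km = 4.1°C/km

4.1°C/km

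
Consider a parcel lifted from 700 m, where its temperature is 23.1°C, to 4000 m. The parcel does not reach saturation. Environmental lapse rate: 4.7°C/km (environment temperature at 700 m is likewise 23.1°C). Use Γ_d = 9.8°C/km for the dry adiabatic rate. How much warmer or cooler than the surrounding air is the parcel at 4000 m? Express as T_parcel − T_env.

Parcel:
  700–4000 m, dry: Δz = 3.3 km ⇒ ΔT = -32.34°C; T = -9.24°C
Environment:
  700–4000 m, environment: Δz = 3.3 km ⇒ ΔT = -15.51°C; T = 7.59°C
T_parcel − T_env = -9.24 − 7.59 = -16.83°C

-16.83°C (parcel cooler than environment)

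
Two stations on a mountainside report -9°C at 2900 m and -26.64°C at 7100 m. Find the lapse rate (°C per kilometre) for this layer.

Γ = −ΔT/Δz = (-9 − (-26.64)) / (7100 − 2900) m
  = 17.64°C / 4.2 km = 4.2°C/km

4.2°C/km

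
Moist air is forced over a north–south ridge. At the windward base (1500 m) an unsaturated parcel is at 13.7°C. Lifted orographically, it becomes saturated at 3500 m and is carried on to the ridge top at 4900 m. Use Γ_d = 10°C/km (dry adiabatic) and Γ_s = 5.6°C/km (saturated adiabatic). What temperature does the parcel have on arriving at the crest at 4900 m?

-14.14°C

1500 → 3500 m (dry, 10°C/km): ΔT = -10 × 2 = -20°C → T = -6.3°C
3500 → 4900 m (saturated, 5.6°C/km): ΔT = -5.6 × 1.4 = -7.84°C → T = -14.14°C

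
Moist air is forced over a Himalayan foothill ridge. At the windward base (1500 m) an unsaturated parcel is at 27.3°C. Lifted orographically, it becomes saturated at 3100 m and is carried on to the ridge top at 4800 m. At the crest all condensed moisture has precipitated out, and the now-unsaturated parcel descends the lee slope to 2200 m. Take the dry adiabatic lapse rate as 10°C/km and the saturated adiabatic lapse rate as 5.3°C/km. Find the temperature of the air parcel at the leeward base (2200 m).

28.29°C

Dry to 3100 m: -10 × 1.6 km = -16°C, so T = 11.3°C.
Saturated to 4800 m: -5.3 × 1.7 km = -9.01°C, so T = 2.29°C.
Dry descent to 2200 m: +10 × 2.6 km = +26°C, so T = 28.29°C.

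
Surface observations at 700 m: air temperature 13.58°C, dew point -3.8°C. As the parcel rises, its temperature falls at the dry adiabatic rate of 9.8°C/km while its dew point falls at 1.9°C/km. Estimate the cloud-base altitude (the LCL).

T and T_d converge at 9.8 − 1.9 = 7.9°C per km
Height above start = (13.58 − (-3.8)) / 7.9 = 2.2 km
LCL altitude = 700 m + 2200 m = 2900 m

2900 m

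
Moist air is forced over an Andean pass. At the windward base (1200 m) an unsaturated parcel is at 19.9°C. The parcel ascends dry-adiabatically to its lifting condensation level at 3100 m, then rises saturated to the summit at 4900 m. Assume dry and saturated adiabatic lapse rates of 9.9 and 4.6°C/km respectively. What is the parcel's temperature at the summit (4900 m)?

1200 → 3100 m (dry, 9.9°C/km): ΔT = -9.9 × 1.9 = -18.81°C → T = 1.09°C
3100 → 4900 m (saturated, 4.6°C/km): ΔT = -4.6 × 1.8 = -8.28°C → T = -7.19°C

-7.19°C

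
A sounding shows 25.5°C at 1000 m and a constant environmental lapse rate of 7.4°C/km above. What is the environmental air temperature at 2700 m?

1000 → 2700 m (environmental, 7.4°C/km): ΔT = -7.4 × 1.7 = -12.58°C → T = 12.92°C

12.92°C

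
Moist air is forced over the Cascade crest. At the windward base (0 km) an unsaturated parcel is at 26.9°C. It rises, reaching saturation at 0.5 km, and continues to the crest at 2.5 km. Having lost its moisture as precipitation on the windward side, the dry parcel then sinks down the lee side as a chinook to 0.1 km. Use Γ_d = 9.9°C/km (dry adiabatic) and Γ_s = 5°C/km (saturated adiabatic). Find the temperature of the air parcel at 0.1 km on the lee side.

From 0 m to 500 m (dry): cools by 9.9 × 0.5 = 4.95°C, giving 21.95°C.
From 500 m to 2500 m (saturated): cools by 5 × 2 = 10°C, giving 11.95°C.
From 2500 m to 100 m (dry descent): warms by 9.9 × 2.4 = 23.76°C, giving 35.71°C.

35.71°C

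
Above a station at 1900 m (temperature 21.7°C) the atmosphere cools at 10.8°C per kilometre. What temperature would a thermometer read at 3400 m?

5.5°C

1900 → 3400 m (environmental, 10.8°C/km): ΔT = -10.8 × 1.5 = -16.2°C → T = 5.5°C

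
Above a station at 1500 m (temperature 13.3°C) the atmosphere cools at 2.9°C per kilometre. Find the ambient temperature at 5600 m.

1.41°C

1500 → 5600 m (environmental, 2.9°C/km): ΔT = -2.9 × 4.1 = -11.89°C → T = 1.41°C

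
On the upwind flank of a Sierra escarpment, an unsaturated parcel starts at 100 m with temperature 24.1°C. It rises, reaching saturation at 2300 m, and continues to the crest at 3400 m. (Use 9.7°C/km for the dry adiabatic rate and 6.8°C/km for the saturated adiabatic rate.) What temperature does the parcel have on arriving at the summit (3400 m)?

From 100 m to 2300 m (dry): cools by 9.7 × 2.2 = 21.34°C, giving 2.76°C.
From 2300 m to 3400 m (saturated): cools by 6.8 × 1.1 = 7.48°C, giving -4.72°C.

-4.72°C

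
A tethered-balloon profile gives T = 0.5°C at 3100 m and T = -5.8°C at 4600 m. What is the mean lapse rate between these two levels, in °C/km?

4.2°C/km

Γ = −ΔT/Δz = (0.5 − (-5.8)) / (4600 − 3100) m
  = 6.3°C / 1.5 km = 4.2°C/km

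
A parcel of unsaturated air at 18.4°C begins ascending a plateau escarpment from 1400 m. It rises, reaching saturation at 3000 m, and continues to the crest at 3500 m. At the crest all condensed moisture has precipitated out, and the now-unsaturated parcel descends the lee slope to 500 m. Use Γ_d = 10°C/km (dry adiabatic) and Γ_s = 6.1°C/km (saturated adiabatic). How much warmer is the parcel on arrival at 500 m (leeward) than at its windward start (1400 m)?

1400–3000 m, dry: Δz = 1.6 km ⇒ ΔT = -16°C; T = 2.4°C
3000–3500 m, saturated: Δz = 0.5 km ⇒ ΔT = -3.05°C; T = -0.65°C
3500–500 m, dry descent: Δz = 3 km ⇒ ΔT = +30°C; T = 29.35°C
Net change vs windward start: 29.35 − 18.4 = +10.95°C

+10.95°C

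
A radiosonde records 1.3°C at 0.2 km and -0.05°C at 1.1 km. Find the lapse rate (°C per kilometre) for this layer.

Γ = −ΔT/Δz = (1.3 − (-0.05)) / (1100 − 200) m
  = 1.35°C / 0.9 km = 1.5°C/km

1.5°C/km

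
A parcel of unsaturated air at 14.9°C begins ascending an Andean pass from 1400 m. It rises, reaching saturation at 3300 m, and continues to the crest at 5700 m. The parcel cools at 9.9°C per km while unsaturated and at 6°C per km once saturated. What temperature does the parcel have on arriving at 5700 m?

From 1400 m to 3300 m (dry): cools by 9.9 × 1.9 = 18.81°C, giving -3.91°C.
From 3300 m to 5700 m (saturated): cools by 6 × 2.4 = 14.4°C, giving -18.31°C.

-18.31°C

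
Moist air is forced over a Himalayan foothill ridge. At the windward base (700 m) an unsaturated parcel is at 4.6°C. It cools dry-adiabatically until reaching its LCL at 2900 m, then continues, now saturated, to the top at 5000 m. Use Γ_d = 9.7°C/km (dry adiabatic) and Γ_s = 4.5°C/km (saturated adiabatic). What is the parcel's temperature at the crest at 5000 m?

-26.19°C

Dry to 2900 m: -9.7 × 2.2 km = -21.34°C, so T = -16.74°C.
Saturated to 5000 m: -4.5 × 2.1 km = -9.45°C, so T = -26.19°C.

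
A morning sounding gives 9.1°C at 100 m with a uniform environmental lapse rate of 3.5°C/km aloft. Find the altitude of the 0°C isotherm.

2700 m

Height above start = (9.1 − 0) / 3.5 = 2.6 km
Altitude = 100 m + 2600 m = 2700 m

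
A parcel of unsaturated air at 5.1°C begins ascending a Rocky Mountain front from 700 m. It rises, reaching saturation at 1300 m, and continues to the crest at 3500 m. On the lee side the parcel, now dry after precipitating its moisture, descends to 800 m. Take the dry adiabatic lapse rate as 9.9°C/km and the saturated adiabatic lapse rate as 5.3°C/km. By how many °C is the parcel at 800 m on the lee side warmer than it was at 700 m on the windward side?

From 700 m to 1300 m (dry): cools by 9.9 × 0.6 = 5.94°C, giving -0.84°C.
From 1300 m to 3500 m (saturated): cools by 5.3 × 2.2 = 11.66°C, giving -12.5°C.
From 3500 m to 800 m (dry descent): warms by 9.9 × 2.7 = 26.73°C, giving 14.23°C.
Net change vs windward start: 14.23 − 5.1 = +9.13°C

+9.13°C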